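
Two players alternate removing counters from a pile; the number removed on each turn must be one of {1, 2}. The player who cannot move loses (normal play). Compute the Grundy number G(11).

G(0) = 0
G(1) = mex{0} = 1
G(2) = mex{1,0} = 2
G(3) = mex{2,1} = 0
G(4) = mex{0,2} = 1
G(5) = mex{1,0} = 2
G(6) = mex{2,1} = 0
G(7) = mex{0,2} = 1
G(8) = mex{1,0} = 2
G(9) = mex{2,1} = 0
G(10) = mex{0,2} = 1
G(11) = mex{1,0} = 2

2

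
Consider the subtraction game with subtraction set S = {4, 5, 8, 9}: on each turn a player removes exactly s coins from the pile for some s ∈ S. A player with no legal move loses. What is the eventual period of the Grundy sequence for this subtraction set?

13

G(0) = 0
G(1) = mex{} = 0
G(2) = mex{} = 0
G(3) = mex{} = 0
G(4) = mex{0} = 1
G(5) = mex{0,0} = 1
G(6) = mex{0,0} = 1
G(7) = mex{0,0} = 1
G(8) = mex{1,0,0} = 2
G(9) = mex{1,1,0,0} = 2
G(10) = mex{1,1,0,0} = 2
G(11) = mex{1,1,0,0} = 2
G(12) = mex{2,1,1,0} = 3
G(13) = mex{2,2,1,1} = 0
G(14) = mex{2,2,1,1} = 0
G(15) = mex{2,2,1,1} = 0
G(16) = mex{3,2,2,1} = 0
G(17) = mex{0,3,2,2} = 1
G(18) = mex{0,0,2,2} = 1
G(19) = mex{0,0,2,2} = 1
G(20) = mex{0,0,3,2} = 1
G(21) = mex{1,0,0,3} = 2
G(22) = mex{1,1,0,0} = 2
G(23) = mex{1,1,0,0} = 2
G(24) = mex{1,1,0,0} = 2
G(25) = mex{2,1,1,0} = 3
G(26) = mex{2,2,1,1} = 0
G(27) = mex{2,2,1,1} = 0
G(n+13) = G(n) holds for n = 0,…,8 (a full window of length max(S) = 9), so the sequence is purely periodic with period 13.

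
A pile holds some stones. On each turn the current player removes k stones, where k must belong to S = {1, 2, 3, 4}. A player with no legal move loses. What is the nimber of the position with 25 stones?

G(0) = 0
G(1) = mex{0} = 1
G(2) = mex{1,0} = 2
G(3) = mex{2,1,0} = 3
G(4) = mex{3,2,1,0} = 4
G(5) = mex{4,3,2,1} = 0
G(6) = mex{0,4,3,2} = 1
G(7) = mex{1,0,4,3} = 2
G(8) = mex{2,1,0,4} = 3
G(9) = mex{3,2,1,0} = 4
G(10) = mex{4,3,2,1} = 0
G(11) = mex{0,4,3,2} = 1
G(12) = mex{1,0,4,3} = 2
G(13) = mex{2,1,0,4} = 3
G(14) = mex{3,2,1,0} = 4
G(15) = mex{4,3,2,1} = 0
G(16) = mex{0,4,3,2} = 1
G(17) = mex{1,0,4,3} = 2
G(18) = mex{2,1,0,4} = 3
G(19) = mex{3,2,1,0} = 4
G(20) = mex{4,3,2,1} = 0
G(21) = mex{0,4,3,2} = 1
G(22) = mex{1,0,4,3} = 2
G(23) = mex{2,1,0,4} = 3
G(24) = mex{3,2,1,0} = 4
G(25) = mex{4,3,2,1} = 0

0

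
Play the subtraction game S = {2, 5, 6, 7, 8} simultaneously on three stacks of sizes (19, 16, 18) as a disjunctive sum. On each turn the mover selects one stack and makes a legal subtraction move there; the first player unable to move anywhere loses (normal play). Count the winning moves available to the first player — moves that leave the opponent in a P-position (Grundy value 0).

All stacks use S = {2, 5, 6, 7, 8}:
G(0) = 0
G(1) = mex{} = 0
G(2) = mex{0} = 1
G(3) = mex{0} = 1
G(4) = mex{1} = 0
G(5) = mex{1,0} = 2
G(6) = mex{0,0,0} = 1
G(7) = mex{2,1,0,0} = 3
G(8) = mex{1,1,1,0,0} = 2
G(9) = mex{3,0,1,1,0} = 2
G(10) = mex{2,2,0,1,1} = 3
G(11) = mex{2,1,2,0,1} = 3
G(12) = mex{3,3,1,2,0} = 4
G(13) = mex{3,2,3,1,2} = 0
G(14) = mex{4,2,2,3,1} = 0
G(15) = mex{0,3,2,2,3} = 1
G(16) = mex{0,3,3,2,2} = 1
G(17) = mex{1,4,3,3,2} = 0
G(18) = mex{1,0,4,3,3} = 2
G(19) = mex{0,0,0,4,3} = 1
Stack A: G(19) = 1.
Stack B: G(16) = 1.
Stack C: G(18) = 2.
Combined Grundy value = 1 ⊕ 1 ⊕ 2 = 2.
A winning move leaves total XOR = 0, i.e. changes one component's Grundy value g to g ⊕ X where X is the current total.
Stack A: need g' = 1⊕2 = 3. Options: 19−2→G=0, 19−5→G=0, 19−6→G=0, 19−7→G=4, 19−8→G=3. Hits: 1.
Stack B: need g' = 1⊕2 = 3. Options: 16−2→G=0, 16−5→G=3, 16−6→G=3, 16−7→G=2, 16−8→G=2. Hits: 2.
Stack C: need g' = 2⊕2 = 0. Options: 18−2→G=1, 18−5→G=0, 18−6→G=4, 18−7→G=3, 18−8→G=3. Hits: 1.

4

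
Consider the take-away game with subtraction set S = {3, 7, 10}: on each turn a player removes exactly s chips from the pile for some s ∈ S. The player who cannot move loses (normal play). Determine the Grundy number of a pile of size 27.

n :  0  1  2  3  4  5  6  7  8  9 10 11 12 13 14 15 16 17 18 19 20 21 22 23 24 25 26 27
G :  0  0  0  1  1  1  0  2  2  1  3  3  2  2  0  0  3  1  1  0  0  2  1  1  3  2  2  2

2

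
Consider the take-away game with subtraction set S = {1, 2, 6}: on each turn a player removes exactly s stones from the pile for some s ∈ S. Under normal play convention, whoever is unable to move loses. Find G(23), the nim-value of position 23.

G(0) = 0
G(1) = mex{0} = 1
G(2) = mex{1,0} = 2
G(3) = mex{2,1} = 0
G(4) = mex{0,2} = 1
G(5) = mex{1,0} = 2
G(6) = mex{2,1,0} = 3
G(7) = mex{3,2,1} = 0
G(8) = mex{0,3,2} = 1
G(9) = mex{1,0,0} = 2
G(10) = mex{2,1,1} = 0
G(11) = mex{0,2,2} = 1
G(12) = mex{1,0,3} = 2
G(13) = mex{2,1,0} = 3
G(14) = mex{3,2,1} = 0
G(15) = mex{0,3,2} = 1
G(16) = mex{1,0,0} = 2
G(17) = mex{2,1,1} = 0
G(18) = mex{0,2,2} = 1
G(19) = mex{1,0,3} = 2
G(20) = mex{2,1,0} = 3
G(21) = mex{3,2,1} = 0
G(22) = mex{0,3,2} = 1
G(23) = mex{1,0,0} = 2

2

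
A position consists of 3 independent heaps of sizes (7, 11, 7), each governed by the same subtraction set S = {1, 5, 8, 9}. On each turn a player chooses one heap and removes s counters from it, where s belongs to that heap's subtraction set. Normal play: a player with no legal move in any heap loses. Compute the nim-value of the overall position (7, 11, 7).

All heaps use S = {1, 5, 8, 9}:
G(0) = 0
G(1) = mex{0} = 1
G(2) = mex{1} = 0
G(3) = mex{0} = 1
G(4) = mex{1} = 0
G(5) = mex{0,0} = 1
G(6) = mex{1,1} = 0
G(7) = mex{0,0} = 1
G(8) = mex{1,1,0} = 2
G(9) = mex{2,0,1,0} = 3
G(10) = mex{3,1,0,1} = 2
G(11) = mex{2,0,1,0} = 3
Heap A: G(7) = 1.
Heap B: G(11) = 3.
Heap C: G(7) = 1.
Combined Grundy value = 1 ⊕ 3 ⊕ 1 = 3.

3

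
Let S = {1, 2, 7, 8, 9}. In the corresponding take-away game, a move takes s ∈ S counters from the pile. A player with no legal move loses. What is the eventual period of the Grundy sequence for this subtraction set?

n :  0  1  2  3  4  5  6  7  8  9 10 11 12 13 14 15 16 17 18 19 20 21 22 23 24 25 26 27 28 29 30 31 32 33
G :  0  1  2  0  1  2  0  1  2  3  4  5  3  4  5  3  0  1  2  0  1  2  0  1  2  3  4  5  3  4  5  3  0  1
G(n+16) = G(n) holds for n = 0,…,8 (a full window of length max(S) = 9), so the sequence is purely periodic with period 16.

16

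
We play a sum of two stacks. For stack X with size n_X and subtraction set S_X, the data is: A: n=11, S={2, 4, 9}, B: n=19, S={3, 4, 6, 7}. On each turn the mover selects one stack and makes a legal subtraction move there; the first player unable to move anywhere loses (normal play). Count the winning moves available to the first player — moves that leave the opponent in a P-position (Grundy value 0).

Stack A, S = {2, 4, 9}:
n :  0  1  2  3  4  5  6  7  8  9 10 11
G :  0  0  1  1  2  2  0  0  1  1  2  2
G_A(11) = 2.
Stack B, S = {3, 4, 6, 7}:
G(0) = 0
G(1) = mex{} = 0
G(2) = mex{} = 0
G(3) = mex{0} = 1
G(4) = mex{0,0} = 1
G(5) = mex{0,0} = 1
G(6) = mex{1,0,0} = 2
G(7) = mex{1,1,0,0} = 2
G(8) = mex{1,1,0,0} = 2
G(9) = mex{2,1,1,0} = 3
G(10) = mex{2,2,1,1} = 0
G(11) = mex{2,2,1,1} = 0
G(12) = mex{3,2,2,1} = 0
G(13) = mex{0,3,2,2} = 1
G(14) = mex{0,0,2,2} = 1
G(15) = mex{0,0,3,2} = 1
G(16) = mex{1,0,0,3} = 2
G(17) = mex{1,1,0,0} = 2
G(18) = mex{1,1,0,0} = 2
G(19) = mex{2,1,1,0} = 3
G_B(19) = 3.
Combined Grundy value = 2 ⊕ 3 = 1.
A winning move leaves total XOR = 0, i.e. changes one component's Grundy value g to g ⊕ X where X is the current total.
Stack A: need g' = 2⊕1 = 3. Options: 11−2→G=1, 11−4→G=0, 11−9→G=1. Hits: 0.
Stack B: need g' = 3⊕1 = 2. Options: 19−3→G=2, 19−4→G=1, 19−6→G=1, 19−7→G=0. Hits: 1.

1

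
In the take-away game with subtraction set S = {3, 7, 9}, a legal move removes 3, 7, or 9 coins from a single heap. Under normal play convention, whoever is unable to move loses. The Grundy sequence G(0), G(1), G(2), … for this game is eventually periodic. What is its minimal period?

2

G(0) = 0
G(1) = mex{} = 0
G(2) = mex{} = 0
G(3) = mex{0} = 1
G(4) = mex{0} = 1
G(5) = mex{0} = 1
G(6) = mex{1} = 0
G(7) = mex{1,0} = 2
G(8) = mex{1,0} = 2
G(9) = mex{0,0,0} = 1
G(10) = mex{2,1,0} = 3
G(11) = mex{2,1,0} = 3
G(12) = mex{1,1,1} = 0
G(13) = mex{3,0,1} = 2
G(14) = mex{3,2,1} = 0
G(15) = mex{0,2,0} = 1
G(16) = mex{2,1,2} = 0
G(17) = mex{0,3,2} = 1
G(18) = mex{1,3,1} = 0
G(19) = mex{0,0,3} = 1
G(20) = mex{1,2,3} = 0
G(21) = mex{0,0,0} = 1
G(22) = mex{1,1,2} = 0
G(23) = mex{0,0,0} = 1
G(24) = mex{1,1,1} = 0
G(25) = mex{0,0,0} = 1
G(26) = mex{1,1,1} = 0
From n = 14 onward G(n+2) = G(n); since this holds over max(S) = 9 consecutive positions the period is 2 (pre-period 14).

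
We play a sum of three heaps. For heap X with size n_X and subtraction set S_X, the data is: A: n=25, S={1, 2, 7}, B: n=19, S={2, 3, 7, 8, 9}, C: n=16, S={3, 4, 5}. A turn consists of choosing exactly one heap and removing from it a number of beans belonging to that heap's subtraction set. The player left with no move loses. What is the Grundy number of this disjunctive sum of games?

Heap A, S = {1, 2, 7}:
G(0) = 0
G(1) = mex{0} = 1
G(2) = mex{1,0} = 2
G(3) = mex{2,1} = 0
G(4) = mex{0,2} = 1
G(5) = mex{1,0} = 2
G(6) = mex{2,1} = 0
G(7) = mex{0,2,0} = 1
G(8) = mex{1,0,1} = 2
G(9) = mex{2,1,2} = 0
G(10) = mex{0,2,0} = 1
G(11) = mex{1,0,1} = 2
G(12) = mex{2,1,2} = 0
G(13) = mex{0,2,0} = 1
G(14) = mex{1,0,1} = 2
G(15) = mex{2,1,2} = 0
G(16) = mex{0,2,0} = 1
G(17) = mex{1,0,1} = 2
G(18) = mex{2,1,2} = 0
G(19) = mex{0,2,0} = 1
G(20) = mex{1,0,1} = 2
G(21) = mex{2,1,2} = 0
G(22) = mex{0,2,0} = 1
G(23) = mex{1,0,1} = 2
G(24) = mex{2,1,2} = 0
G(25) = mex{0,2,0} = 1
G_A(25) = 1.
Heap B, S = {2, 3, 7, 8, 9}:
n :  0  1  2  3  4  5  6  7  8  9 10 11 12 13 14 15 16 17 18 19
G :  0  0  1  1  2  0  0  1  1  2  2  0  3  1  2  2  0  0  1  1
G_B(19) = 1.
Heap C, S = {3, 4, 5}:
G(0) = 0
G(1) = mex{} = 0
G(2) = mex{} = 0
G(3) = mex{0} = 1
G(4) = mex{0,0} = 1
G(5) = mex{0,0,0} = 1
G(6) = mex{1,0,0} = 2
G(7) = mex{1,1,0} = 2
G(8) = mex{1,1,1} = 0
G(9) = mex{2,1,1} = 0
G(10) = mex{2,2,1} = 0
G(11) = mex{0,2,2} = 1
G(12) = mex{0,0,2} = 1
G(13) = mex{0,0,0} = 1
G(14) = mex{1,0,0} = 2
G(15) = mex{1,1,0} = 2
G(16) = mex{1,1,1} = 0
G_C(16) = 0.
Combined Grundy value = 1 ⊕ 1 ⊕ 0 = 0.

0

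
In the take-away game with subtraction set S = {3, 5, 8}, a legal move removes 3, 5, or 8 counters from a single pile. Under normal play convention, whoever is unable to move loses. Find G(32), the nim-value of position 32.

n :  0  1  2  3  4  5  6  7  8  9 10 11 12 13 14 15 16 17 18 19 20 21 22 23 24 25 26 27 28 29 30 31 32
G :  0  0  0  1  1  1  2  2  2  3  3  0  0  0  1  1  1  2  2  2  3  3  0  0  0  1  1  1  2  2  2  3  3

3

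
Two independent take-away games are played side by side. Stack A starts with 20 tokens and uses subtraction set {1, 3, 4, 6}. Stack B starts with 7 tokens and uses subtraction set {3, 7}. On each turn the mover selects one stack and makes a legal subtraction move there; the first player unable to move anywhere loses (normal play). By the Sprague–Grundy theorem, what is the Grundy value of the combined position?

Stack A, S = {1, 3, 4, 6}:
G(0) = 0
G(1) = mex{0} = 1
G(2) = mex{1} = 0
G(3) = mex{0,0} = 1
G(4) = mex{1,1,0} = 2
G(5) = mex{2,0,1} = 3
G(6) = mex{3,1,0,0} = 2
G(7) = mex{2,2,1,1} = 0
G(8) = mex{0,3,2,0} = 1
G(9) = mex{1,2,3,1} = 0
G(10) = mex{0,0,2,2} = 1
G(11) = mex{1,1,0,3} = 2
G(12) = mex{2,0,1,2} = 3
G(13) = mex{3,1,0,0} = 2
G(14) = mex{2,2,1,1} = 0
G(15) = mex{0,3,2,0} = 1
G(16) = mex{1,2,3,1} = 0
G(17) = mex{0,0,2,2} = 1
G(18) = mex{1,1,0,3} = 2
G(19) = mex{2,0,1,2} = 3
G(20) = mex{3,1,0,0} = 2
G_A(20) = 2.
Stack B, S = {3, 7}:
G(0) = 0
G(1) = mex{} = 0
G(2) = mex{} = 0
G(3) = mex{0} = 1
G(4) = mex{0} = 1
G(5) = mex{0} = 1
G(6) = mex{1} = 0
G(7) = mex{1,0} = 2
G_B(7) = 2.
Combined Grundy value = 2 ⊕ 2 = 0.

0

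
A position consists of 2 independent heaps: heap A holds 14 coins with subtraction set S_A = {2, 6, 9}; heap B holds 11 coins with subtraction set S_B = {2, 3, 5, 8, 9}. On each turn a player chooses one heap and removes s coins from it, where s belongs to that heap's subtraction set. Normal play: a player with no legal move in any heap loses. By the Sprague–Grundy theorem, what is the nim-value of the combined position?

Heap A, S = {2, 6, 9}:
n :  0  1  2  3  4  5  6  7  8  9 10 11 12 13 14
G :  0  0  1  1  0  0  1  1  0  2  1  3  0  2  1
G_A(14) = 1.
Heap B, S = {2, 3, 5, 8, 9}:
n :  0  1  2  3  4  5  6  7  8  9 10 11
G :  0  0  1  1  2  2  3  0  4  1  3  0
G_B(11) = 0.
Combined Grundy value = 1 ⊕ 0 = 1.

1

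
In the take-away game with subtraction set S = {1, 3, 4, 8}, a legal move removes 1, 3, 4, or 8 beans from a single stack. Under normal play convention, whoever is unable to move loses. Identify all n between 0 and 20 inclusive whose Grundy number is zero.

0, 2, 7, 9, 14, 16

n :  0  1  2  3  4  5  6  7  8  9 10 11 12 13 14 15 16 17 18 19 20
G :  0  1  0  1  2  3  2  0  1  0  1  2  3  2  0  1  0  1  2  3  2
P-positions are exactly the n with G(n) = 0.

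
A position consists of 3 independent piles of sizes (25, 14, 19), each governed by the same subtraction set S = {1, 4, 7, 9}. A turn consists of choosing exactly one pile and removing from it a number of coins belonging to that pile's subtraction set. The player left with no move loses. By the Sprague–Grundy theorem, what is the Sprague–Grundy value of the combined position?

1

All piles use S = {1, 4, 7, 9}:
G(0) = 0
G(1) = mex{0} = 1
G(2) = mex{1} = 0
G(3) = mex{0} = 1
G(4) = mex{1,0} = 2
G(5) = mex{2,1} = 0
G(6) = mex{0,0} = 1
G(7) = mex{1,1,0} = 2
G(8) = mex{2,2,1} = 0
G(9) = mex{0,0,0,0} = 1
G(10) = mex{1,1,1,1} = 0
G(11) = mex{0,2,2,0} = 1
G(12) = mex{1,0,0,1} = 2
G(13) = mex{2,1,1,2} = 0
G(14) = mex{0,0,2,0} = 1
G(15) = mex{1,1,0,1} = 2
G(16) = mex{2,2,1,2} = 0
G(17) = mex{0,0,0,0} = 1
G(18) = mex{1,1,1,1} = 0
G(19) = mex{0,2,2,0} = 1
G(20) = mex{1,0,0,1} = 2
G(21) = mex{2,1,1,2} = 0
G(22) = mex{0,0,2,0} = 1
G(23) = mex{1,1,0,1} = 2
G(24) = mex{2,2,1,2} = 0
G(25) = mex{0,0,0,0} = 1
Pile A: G(25) = 1.
Pile B: G(14) = 1.
Pile C: G(19) = 1.
Combined Grundy value = 1 ⊕ 1 ⊕ 1 = 1.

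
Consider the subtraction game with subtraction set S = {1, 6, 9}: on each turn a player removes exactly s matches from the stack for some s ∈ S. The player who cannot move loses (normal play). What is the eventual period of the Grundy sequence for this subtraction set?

5

n :  0  1  2  3  4  5  6  7  8  9 10 11 12 13 14 15 16 17 18 19 20 21 22 23 24 25 26
G :  0  1  0  1  0  1  2  0  1  2  3  2  0  1  0  1  2  0  1  0  1  2  0  1  0  1  2
From n = 11 onward G(n+5) = G(n); since this holds over max(S) = 9 consecutive positions the period is 5 (pre-period 11).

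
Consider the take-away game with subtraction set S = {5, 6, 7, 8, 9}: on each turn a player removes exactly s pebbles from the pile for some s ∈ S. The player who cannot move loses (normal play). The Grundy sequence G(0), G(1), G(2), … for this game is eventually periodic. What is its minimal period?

n :  0  1  2  3  4  5  6  7  8  9 10 11 12 13 14 15 16 17 18 19 20 21 22 23 24 25 26 27 28 29
G :  0  0  0  0  0  1  1  1  1  1  2  2  2  2  0  0  0  0  0  1  1  1  1  1  2  2  2  2  0  0
G(n+14) = G(n) holds for n = 0,…,8 (a full window of length max(S) = 9), so the sequence is purely periodic with period 14.

14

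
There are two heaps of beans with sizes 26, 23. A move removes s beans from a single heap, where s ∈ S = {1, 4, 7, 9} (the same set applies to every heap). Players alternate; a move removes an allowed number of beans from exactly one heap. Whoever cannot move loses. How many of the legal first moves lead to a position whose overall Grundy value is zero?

All heaps use S = {1, 4, 7, 9}:
n :  0  1  2  3  4  5  6  7  8  9 10 11 12 13 14 15 16 17 18 19 20 21 22 23 24 25 26
G :  0  1  0  1  2  0  1  2  0  1  0  1  2  0  1  2  0  1  0  1  2  0  1  2  0  1  0
Heap A: G(26) = 0.
Heap B: G(23) = 2.
Combined Grundy value = 0 ⊕ 2 = 2.
A winning move leaves total XOR = 0, i.e. changes one component's Grundy value g to g ⊕ X where X is the current total.
Heap A: need g' = 0⊕2 = 2. Options: 26−1→G=1, 26−4→G=1, 26−7→G=1, 26−9→G=1. Hits: 0.
Heap B: need g' = 2⊕2 = 0. Options: 23−1→G=1, 23−4→G=1, 23−7→G=0, 23−9→G=1. Hits: 1.

1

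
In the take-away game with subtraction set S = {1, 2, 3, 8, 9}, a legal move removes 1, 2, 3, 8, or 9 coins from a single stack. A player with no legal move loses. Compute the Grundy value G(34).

0

G(0) = 0
G(1) = mex{0} = 1
G(2) = mex{1,0} = 2
G(3) = mex{2,1,0} = 3
G(4) = mex{3,2,1} = 0
G(5) = mex{0,3,2} = 1
G(6) = mex{1,0,3} = 2
G(7) = mex{2,1,0} = 3
G(8) = mex{3,2,1,0} = 4
G(9) = mex{4,3,2,1,0} = 5
G(10) = mex{5,4,3,2,1} = 0
G(11) = mex{0,5,4,3,2} = 1
G(12) = mex{1,0,5,0,3} = 2
G(13) = mex{2,1,0,1,0} = 3
G(14) = mex{3,2,1,2,1} = 0
G(15) = mex{0,3,2,3,2} = 1
G(16) = mex{1,0,3,4,3} = 2
G(17) = mex{2,1,0,5,4} = 3
G(18) = mex{3,2,1,0,5} = 4
G(19) = mex{4,3,2,1,0} = 5
G(20) = mex{5,4,3,2,1} = 0
G(21) = mex{0,5,4,3,2} = 1
G(22) = mex{1,0,5,0,3} = 2
G(23) = mex{2,1,0,1,0} = 3
G(24) = mex{3,2,1,2,1} = 0
G(25) = mex{0,3,2,3,2} = 1
G(26) = mex{1,0,3,4,3} = 2
G(27) = mex{2,1,0,5,4} = 3
G(28) = mex{3,2,1,0,5} = 4
G(29) = mex{4,3,2,1,0} = 5
G(30) = mex{5,4,3,2,1} = 0
G(31) = mex{0,5,4,3,2} = 1
G(32) = mex{1,0,5,0,3} = 2
G(33) = mex{2,1,0,1,0} = 3
G(34) = mex{3,2,1,2,1} = 0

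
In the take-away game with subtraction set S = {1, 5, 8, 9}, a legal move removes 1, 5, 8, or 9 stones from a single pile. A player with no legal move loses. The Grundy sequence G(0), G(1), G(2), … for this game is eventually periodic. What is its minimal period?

16

G(0) = 0
G(1) = mex{0} = 1
G(2) = mex{1} = 0
G(3) = mex{0} = 1
G(4) = mex{1} = 0
G(5) = mex{0,0} = 1
G(6) = mex{1,1} = 0
G(7) = mex{0,0} = 1
G(8) = mex{1,1,0} = 2
G(9) = mex{2,0,1,0} = 3
G(10) = mex{3,1,0,1} = 2
G(11) = mex{2,0,1,0} = 3
G(12) = mex{3,1,0,1} = 2
G(13) = mex{2,2,1,0} = 3
G(14) = mex{3,3,0,1} = 2
G(15) = mex{2,2,1,0} = 3
G(16) = mex{3,3,2,1} = 0
G(17) = mex{0,2,3,2} = 1
G(18) = mex{1,3,2,3} = 0
G(19) = mex{0,2,3,2} = 1
G(20) = mex{1,3,2,3} = 0
G(21) = mex{0,0,3,2} = 1
G(22) = mex{1,1,2,3} = 0
G(23) = mex{0,0,3,2} = 1
G(24) = mex{1,1,0,3} = 2
G(25) = mex{2,0,1,0} = 3
G(26) = mex{3,1,0,1} = 2
G(27) = mex{2,0,1,0} = 3
G(28) = mex{3,1,0,1} = 2
G(29) = mex{2,2,1,0} = 3
G(30) = mex{3,3,0,1} = 2
G(31) = mex{2,2,1,0} = 3
G(32) = mex{3,3,2,1} = 0
G(33) = mex{0,2,3,2} = 1
G(n+16) = G(n) holds for n = 0,…,8 (a full window of length max(S) = 9), so the sequence is purely periodic with period 16.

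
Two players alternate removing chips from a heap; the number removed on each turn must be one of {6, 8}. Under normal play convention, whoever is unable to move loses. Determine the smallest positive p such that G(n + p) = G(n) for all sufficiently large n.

14

G(0) = 0
G(1) = mex{} = 0
G(2) = mex{} = 0
G(3) = mex{} = 0
G(4) = mex{} = 0
G(5) = mex{} = 0
G(6) = mex{0} = 1
G(7) = mex{0} = 1
G(8) = mex{0,0} = 1
G(9) = mex{0,0} = 1
G(10) = mex{0,0} = 1
G(11) = mex{0,0} = 1
G(12) = mex{1,0} = 2
G(13) = mex{1,0} = 2
G(14) = mex{1,1} = 0
G(15) = mex{1,1} = 0
G(16) = mex{1,1} = 0
G(17) = mex{1,1} = 0
G(18) = mex{2,1} = 0
G(19) = mex{2,1} = 0
G(20) = mex{0,2} = 1
G(21) = mex{0,2} = 1
G(22) = mex{0,0} = 1
G(23) = mex{0,0} = 1
G(24) = mex{0,0} = 1
G(25) = mex{0,0} = 1
G(26) = mex{1,0} = 2
G(27) = mex{1,0} = 2
G(28) = mex{1,1} = 0
G(29) = mex{1,1} = 0
G(n+14) = G(n) holds for n = 0,…,7 (a full window of length max(S) = 8), so the sequence is purely periodic with period 14.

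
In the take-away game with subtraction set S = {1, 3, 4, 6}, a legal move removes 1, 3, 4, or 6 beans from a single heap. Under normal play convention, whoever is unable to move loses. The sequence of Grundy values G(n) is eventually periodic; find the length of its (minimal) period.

7

G(0) = 0
G(1) = mex{0} = 1
G(2) = mex{1} = 0
G(3) = mex{0,0} = 1
G(4) = mex{1,1,0} = 2
G(5) = mex{2,0,1} = 3
G(6) = mex{3,1,0,0} = 2
G(7) = mex{2,2,1,1} = 0
G(8) = mex{0,3,2,0} = 1
G(9) = mex{1,2,3,1} = 0
G(10) = mex{0,0,2,2} = 1
G(11) = mex{1,1,0,3} = 2
G(12) = mex{2,0,1,2} = 3
G(13) = mex{3,1,0,0} = 2
G(14) = mex{2,2,1,1} = 0
G(15) = mex{0,3,2,0} = 1
G(n+7) = G(n) holds for n = 0,…,5 (a full window of length max(S) = 6), so the sequence is purely periodic with period 7.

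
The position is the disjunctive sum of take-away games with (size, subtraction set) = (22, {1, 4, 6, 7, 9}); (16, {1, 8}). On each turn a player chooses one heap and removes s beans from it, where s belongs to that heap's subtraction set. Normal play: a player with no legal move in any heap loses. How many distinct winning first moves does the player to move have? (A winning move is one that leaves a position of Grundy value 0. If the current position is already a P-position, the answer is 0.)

2

Heap A, S = {1, 4, 6, 7, 9}:
n :  0  1  2  3  4  5  6  7  8  9 10 11 12 13 14 15 16 17 18 19 20 21 22
G :  0  1  0  1  2  0  1  2  3  2  0  1  2  0  1  0  1  2  0  1  2  3  2
G_A(22) = 2.
Heap B, S = {1, 8}:
n :  0  1  2  3  4  5  6  7  8  9 10 11 12 13 14 15 16
G :  0  1  0  1  0  1  0  1  2  0  1  0  1  0  1  0  1
G_B(16) = 1.
Combined Grundy value = 2 ⊕ 1 = 3.
A winning move leaves total XOR = 0, i.e. changes one component's Grundy value g to g ⊕ X where X is the current total.
Heap A: need g' = 2⊕3 = 1. Options: 22−1→G=3, 22−4→G=0, 22−6→G=1, 22−7→G=0, 22−9→G=0. Hits: 1.
Heap B: need g' = 1⊕3 = 2. Options: 16−1→G=0, 16−8→G=2. Hits: 1.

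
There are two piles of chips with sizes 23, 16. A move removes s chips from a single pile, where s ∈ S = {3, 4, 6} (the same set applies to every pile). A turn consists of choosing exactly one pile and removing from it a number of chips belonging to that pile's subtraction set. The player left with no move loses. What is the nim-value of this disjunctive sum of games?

3

All piles use S = {3, 4, 6}:
n :  0  1  2  3  4  5  6  7  8  9 10 11 12 13 14 15 16 17 18 19 20 21 22 23
G :  0  0  0  1  1  1  2  2  2  0  0  0  1  1  1  2  2  2  0  0  0  1  1  1
Pile A: G(23) = 1.
Pile B: G(16) = 2.
Combined Grundy value = 1 ⊕ 2 = 3.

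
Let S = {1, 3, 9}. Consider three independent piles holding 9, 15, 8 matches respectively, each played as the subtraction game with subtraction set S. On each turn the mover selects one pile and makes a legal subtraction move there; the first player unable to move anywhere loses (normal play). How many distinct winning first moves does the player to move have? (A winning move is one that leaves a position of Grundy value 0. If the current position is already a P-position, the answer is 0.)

All piles use S = {1, 3, 9}:
G(0) = 0
G(1) = mex{0} = 1
G(2) = mex{1} = 0
G(3) = mex{0,0} = 1
G(4) = mex{1,1} = 0
G(5) = mex{0,0} = 1
G(6) = mex{1,1} = 0
G(7) = mex{0,0} = 1
G(8) = mex{1,1} = 0
G(9) = mex{0,0,0} = 1
G(10) = mex{1,1,1} = 0
G(11) = mex{0,0,0} = 1
G(12) = mex{1,1,1} = 0
G(13) = mex{0,0,0} = 1
G(14) = mex{1,1,1} = 0
G(15) = mex{0,0,0} = 1
Pile A: G(9) = 1.
Pile B: G(15) = 1.
Pile C: G(8) = 0.
Combined Grundy value = 1 ⊕ 1 ⊕ 0 = 0.
A winning move leaves total XOR = 0, i.e. changes one component's Grundy value g to g ⊕ X where X is the current total.
Pile A: target g' = 1⊕0 = 1, but every legal move changes the Grundy value (mex property), so 0 moves.
Pile B: target g' = 1⊕0 = 1, but every legal move changes the Grundy value (mex property), so 0 moves.
Pile C: target g' = 0⊕0 = 0, but every legal move changes the Grundy value (mex property), so 0 moves.

0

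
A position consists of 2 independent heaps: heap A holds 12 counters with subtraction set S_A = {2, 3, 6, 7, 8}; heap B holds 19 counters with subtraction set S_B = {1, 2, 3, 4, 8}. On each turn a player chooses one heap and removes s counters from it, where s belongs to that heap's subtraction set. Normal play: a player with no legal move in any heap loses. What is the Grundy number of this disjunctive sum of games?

5

Heap A, S = {2, 3, 6, 7, 8}:
n :  0  1  2  3  4  5  6  7  8  9 10 11 12
G :  0  0  1  1  2  0  3  1  2  2  0  3  1
G_A(12) = 1.
Heap B, S = {1, 2, 3, 4, 8}:
G(0) = 0
G(1) = mex{0} = 1
G(2) = mex{1,0} = 2
G(3) = mex{2,1,0} = 3
G(4) = mex{3,2,1,0} = 4
G(5) = mex{4,3,2,1} = 0
G(6) = mex{0,4,3,2} = 1
G(7) = mex{1,0,4,3} = 2
G(8) = mex{2,1,0,4,0} = 3
G(9) = mex{3,2,1,0,1} = 4
G(10) = mex{4,3,2,1,2} = 0
G(11) = mex{0,4,3,2,3} = 1
G(12) = mex{1,0,4,3,4} = 2
G(13) = mex{2,1,0,4,0} = 3
G(14) = mex{3,2,1,0,1} = 4
G(15) = mex{4,3,2,1,2} = 0
G(16) = mex{0,4,3,2,3} = 1
G(17) = mex{1,0,4,3,4} = 2
G(18) = mex{2,1,0,4,0} = 3
G(19) = mex{3,2,1,0,1} = 4
G_B(19) = 4.
Combined Grundy value = 1 ⊕ 4 = 5.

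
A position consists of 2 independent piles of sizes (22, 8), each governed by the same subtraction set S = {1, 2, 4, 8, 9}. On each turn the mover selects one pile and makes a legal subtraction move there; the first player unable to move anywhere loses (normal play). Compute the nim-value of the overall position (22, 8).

All piles use S = {1, 2, 4, 8, 9}:
n :  0  1  2  3  4  5  6  7  8  9 10 11 12 13 14 15 16 17 18 19 20 21 22
G :  0  1  2  0  1  2  0  1  2  3  4  5  3  0  1  2  0  1  2  0  1  2  3
Pile A: G(22) = 3.
Pile B: G(8) = 2.
Combined Grundy value = 3 ⊕ 2 = 1.

1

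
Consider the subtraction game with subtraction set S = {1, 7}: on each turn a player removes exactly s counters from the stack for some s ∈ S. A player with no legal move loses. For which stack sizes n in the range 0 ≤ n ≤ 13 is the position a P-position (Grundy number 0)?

0, 2, 4, 6, 8, 10, 12

G(0) = 0
G(1) = mex{0} = 1
G(2) = mex{1} = 0
G(3) = mex{0} = 1
G(4) = mex{1} = 0
G(5) = mex{0} = 1
G(6) = mex{1} = 0
G(7) = mex{0,0} = 1
G(8) = mex{1,1} = 0
G(9) = mex{0,0} = 1
G(10) = mex{1,1} = 0
G(11) = mex{0,0} = 1
G(12) = mex{1,1} = 0
G(13) = mex{0,0} = 1
P-positions are exactly the n with G(n) = 0.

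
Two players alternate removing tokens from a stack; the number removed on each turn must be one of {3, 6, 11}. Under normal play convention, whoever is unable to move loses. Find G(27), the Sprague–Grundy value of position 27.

G(0) = 0
G(1) = mex{} = 0
G(2) = mex{} = 0
G(3) = mex{0} = 1
G(4) = mex{0} = 1
G(5) = mex{0} = 1
G(6) = mex{1,0} = 2
G(7) = mex{1,0} = 2
G(8) = mex{1,0} = 2
G(9) = mex{2,1} = 0
G(10) = mex{2,1} = 0
G(11) = mex{2,1,0} = 3
G(12) = mex{0,2,0} = 1
G(13) = mex{0,2,0} = 1
G(14) = mex{3,2,1} = 0
G(15) = mex{1,0,1} = 2
G(16) = mex{1,0,1} = 2
G(17) = mex{0,3,2} = 1
G(18) = mex{2,1,2} = 0
G(19) = mex{2,1,2} = 0
G(20) = mex{1,0,0} = 2
G(21) = mex{0,2,0} = 1
G(22) = mex{0,2,3} = 1
G(23) = mex{2,1,1} = 0
G(24) = mex{1,0,1} = 2
G(25) = mex{1,0,0} = 2
G(26) = mex{0,2,2} = 1
G(27) = mex{2,1,2} = 0

0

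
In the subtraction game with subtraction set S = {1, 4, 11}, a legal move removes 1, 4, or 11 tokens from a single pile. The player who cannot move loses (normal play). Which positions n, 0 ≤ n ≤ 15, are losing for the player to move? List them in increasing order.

G(0) = 0
G(1) = mex{0} = 1
G(2) = mex{1} = 0
G(3) = mex{0} = 1
G(4) = mex{1,0} = 2
G(5) = mex{2,1} = 0
G(6) = mex{0,0} = 1
G(7) = mex{1,1} = 0
G(8) = mex{0,2} = 1
G(9) = mex{1,0} = 2
G(10) = mex{2,1} = 0
G(11) = mex{0,0,0} = 1
G(12) = mex{1,1,1} = 0
G(13) = mex{0,2,0} = 1
G(14) = mex{1,0,1} = 2
G(15) = mex{2,1,2} = 0
P-positions are exactly the n with G(n) = 0.

0, 2, 5, 7, 10, 12, 15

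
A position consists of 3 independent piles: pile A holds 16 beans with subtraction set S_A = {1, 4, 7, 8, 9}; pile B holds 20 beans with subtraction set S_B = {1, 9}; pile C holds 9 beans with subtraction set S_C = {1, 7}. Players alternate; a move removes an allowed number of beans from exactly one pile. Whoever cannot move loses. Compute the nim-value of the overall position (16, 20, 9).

Pile A, S = {1, 4, 7, 8, 9}:
n :  0  1  2  3  4  5  6  7  8  9 10 11 12 13 14 15 16
G :  0  1  0  1  2  0  1  2  3  2  3  4  5  3  4  0  1
G_A(16) = 1.
Pile B, S = {1, 9}:
G(0) = 0
G(1) = mex{0} = 1
G(2) = mex{1} = 0
G(3) = mex{0} = 1
G(4) = mex{1} = 0
G(5) = mex{0} = 1
G(6) = mex{1} = 0
G(7) = mex{0} = 1
G(8) = mex{1} = 0
G(9) = mex{0,0} = 1
G(10) = mex{1,1} = 0
G(11) = mex{0,0} = 1
G(12) = mex{1,1} = 0
G(13) = mex{0,0} = 1
G(14) = mex{1,1} = 0
G(15) = mex{0,0} = 1
G(16) = mex{1,1} = 0
G(17) = mex{0,0} = 1
G(18) = mex{1,1} = 0
G(19) = mex{0,0} = 1
G(20) = mex{1,1} = 0
G_B(20) = 0.
Pile C, S = {1, 7}:
G(0) = 0
G(1) = mex{0} = 1
G(2) = mex{1} = 0
G(3) = mex{0} = 1
G(4) = mex{1} = 0
G(5) = mex{0} = 1
G(6) = mex{1} = 0
G(7) = mex{0,0} = 1
G(8) = mex{1,1} = 0
G(9) = mex{0,0} = 1
G_C(9) = 1.
Combined Grundy value = 1 ⊕ 0 ⊕ 1 = 0.

0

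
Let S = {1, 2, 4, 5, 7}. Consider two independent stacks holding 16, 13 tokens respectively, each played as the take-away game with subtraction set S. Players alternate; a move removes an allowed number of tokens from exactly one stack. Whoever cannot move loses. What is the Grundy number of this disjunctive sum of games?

All stacks use S = {1, 2, 4, 5, 7}:
G(0) = 0
G(1) = mex{0} = 1
G(2) = mex{1,0} = 2
G(3) = mex{2,1} = 0
G(4) = mex{0,2,0} = 1
G(5) = mex{1,0,1,0} = 2
G(6) = mex{2,1,2,1} = 0
G(7) = mex{0,2,0,2,0} = 1
G(8) = mex{1,0,1,0,1} = 2
G(9) = mex{2,1,2,1,2} = 0
G(10) = mex{0,2,0,2,0} = 1
G(11) = mex{1,0,1,0,1} = 2
G(12) = mex{2,1,2,1,2} = 0
G(13) = mex{0,2,0,2,0} = 1
G(14) = mex{1,0,1,0,1} = 2
G(15) = mex{2,1,2,1,2} = 0
G(16) = mex{0,2,0,2,0} = 1
Stack A: G(16) = 1.
Stack B: G(13) = 1.
Combined Grundy value = 1 ⊕ 1 = 0.

0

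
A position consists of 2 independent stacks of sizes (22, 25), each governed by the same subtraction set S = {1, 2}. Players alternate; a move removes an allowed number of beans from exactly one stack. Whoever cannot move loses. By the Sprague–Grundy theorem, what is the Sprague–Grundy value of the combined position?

All stacks use S = {1, 2}:
G(0) = 0
G(1) = mex{0} = 1
G(2) = mex{1,0} = 2
G(3) = mex{2,1} = 0
G(4) = mex{0,2} = 1
G(5) = mex{1,0} = 2
G(6) = mex{2,1} = 0
G(7) = mex{0,2} = 1
G(8) = mex{1,0} = 2
G(9) = mex{2,1} = 0
G(10) = mex{0,2} = 1
G(11) = mex{1,0} = 2
G(12) = mex{2,1} = 0
G(13) = mex{0,2} = 1
G(14) = mex{1,0} = 2
G(15) = mex{2,1} = 0
G(16) = mex{0,2} = 1
G(17) = mex{1,0} = 2
G(18) = mex{2,1} = 0
G(19) = mex{0,2} = 1
G(20) = mex{1,0} = 2
G(21) = mex{2,1} = 0
G(22) = mex{0,2} = 1
G(23) = mex{1,0} = 2
G(24) = mex{2,1} = 0
G(25) = mex{0,2} = 1
Stack A: G(22) = 1.
Stack B: G(25) = 1.
Combined Grundy value = 1 ⊕ 1 = 0.

0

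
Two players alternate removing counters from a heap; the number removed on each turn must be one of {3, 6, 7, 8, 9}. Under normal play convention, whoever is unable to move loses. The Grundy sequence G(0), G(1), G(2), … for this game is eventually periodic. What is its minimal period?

n :  0  1  2  3  4  5  6  7  8  9 10 11 12 13 14 15 16 17 18 19 20 21 22 23 24 25
G :  0  0  0  1  1  1  2  2  2  3  3  3  0  0  0  1  1  1  2  2  2  3  3  3  0  0
G(n+12) = G(n) holds for n = 0,…,8 (a full window of length max(S) = 9), so the sequence is purely periodic with period 12.

12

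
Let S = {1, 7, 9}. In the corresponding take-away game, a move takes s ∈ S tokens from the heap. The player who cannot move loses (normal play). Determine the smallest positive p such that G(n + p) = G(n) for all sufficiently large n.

n :  0  1  2  3  4  5  6  7  8  9 10 11 12 13 14
G :  0  1  0  1  0  1  0  1  0  1  0  1  0  1  0
G(n+2) = G(n) holds for n = 0,…,8 (a full window of length max(S) = 9), so the sequence is purely periodic with period 2.

2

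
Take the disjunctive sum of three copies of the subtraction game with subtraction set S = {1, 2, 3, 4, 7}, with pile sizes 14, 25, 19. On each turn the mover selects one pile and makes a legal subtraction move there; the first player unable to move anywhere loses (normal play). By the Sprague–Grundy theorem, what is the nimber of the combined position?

All piles use S = {1, 2, 3, 4, 7}:
G(0) = 0
G(1) = mex{0} = 1
G(2) = mex{1,0} = 2
G(3) = mex{2,1,0} = 3
G(4) = mex{3,2,1,0} = 4
G(5) = mex{4,3,2,1} = 0
G(6) = mex{0,4,3,2} = 1
G(7) = mex{1,0,4,3,0} = 2
G(8) = mex{2,1,0,4,1} = 3
G(9) = mex{3,2,1,0,2} = 4
G(10) = mex{4,3,2,1,3} = 0
G(11) = mex{0,4,3,2,4} = 1
G(12) = mex{1,0,4,3,0} = 2
G(13) = mex{2,1,0,4,1} = 3
G(14) = mex{3,2,1,0,2} = 4
G(15) = mex{4,3,2,1,3} = 0
G(16) = mex{0,4,3,2,4} = 1
G(17) = mex{1,0,4,3,0} = 2
G(18) = mex{2,1,0,4,1} = 3
G(19) = mex{3,2,1,0,2} = 4
G(20) = mex{4,3,2,1,3} = 0
G(21) = mex{0,4,3,2,4} = 1
G(22) = mex{1,0,4,3,0} = 2
G(23) = mex{2,1,0,4,1} = 3
G(24) = mex{3,2,1,0,2} = 4
G(25) = mex{4,3,2,1,3} = 0
Pile A: G(14) = 4.
Pile B: G(25) = 0.
Pile C: G(19) = 4.
Combined Grundy value = 4 ⊕ 0 ⊕ 4 = 0.

0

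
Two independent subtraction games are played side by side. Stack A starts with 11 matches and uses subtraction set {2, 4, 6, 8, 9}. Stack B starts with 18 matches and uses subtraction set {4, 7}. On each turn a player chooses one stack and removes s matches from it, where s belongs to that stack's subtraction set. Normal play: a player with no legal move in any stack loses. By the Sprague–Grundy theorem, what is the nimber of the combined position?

Stack A, S = {2, 4, 6, 8, 9}:
G(0) = 0
G(1) = mex{} = 0
G(2) = mex{0} = 1
G(3) = mex{0} = 1
G(4) = mex{1,0} = 2
G(5) = mex{1,0} = 2
G(6) = mex{2,1,0} = 3
G(7) = mex{2,1,0} = 3
G(8) = mex{3,2,1,0} = 4
G(9) = mex{3,2,1,0,0} = 4
G(10) = mex{4,3,2,1,0} = 5
G(11) = mex{4,3,2,1,1} = 0
G_A(11) = 0.
Stack B, S = {4, 7}:
n :  0  1  2  3  4  5  6  7  8  9 10 11 12 13 14 15 16 17 18
G :  0  0  0  0  1  1  1  1  2  2  2  0  0  0  0  1  1  1  1
G_B(18) = 1.
Combined Grundy value = 0 ⊕ 1 = 1.

1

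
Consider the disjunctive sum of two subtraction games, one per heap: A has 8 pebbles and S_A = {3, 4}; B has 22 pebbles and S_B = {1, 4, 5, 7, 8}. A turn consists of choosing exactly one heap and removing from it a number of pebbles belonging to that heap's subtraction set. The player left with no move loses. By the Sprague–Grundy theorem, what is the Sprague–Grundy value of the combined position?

Heap A, S = {3, 4}:
G(0) = 0
G(1) = mex{} = 0
G(2) = mex{} = 0
G(3) = mex{0} = 1
G(4) = mex{0,0} = 1
G(5) = mex{0,0} = 1
G(6) = mex{1,0} = 2
G(7) = mex{1,1} = 0
G(8) = mex{1,1} = 0
G_A(8) = 0.
Heap B, S = {1, 4, 5, 7, 8}:
n :  0  1  2  3  4  5  6  7  8  9 10 11 12 13 14 15 16 17 18 19 20 21 22
G :  0  1  0  1  2  3  2  3  4  5  4  0  1  0  1  2  3  2  3  4  5  4  0
G_B(22) = 0.
Combined Grundy value = 0 ⊕ 0 = 0.

0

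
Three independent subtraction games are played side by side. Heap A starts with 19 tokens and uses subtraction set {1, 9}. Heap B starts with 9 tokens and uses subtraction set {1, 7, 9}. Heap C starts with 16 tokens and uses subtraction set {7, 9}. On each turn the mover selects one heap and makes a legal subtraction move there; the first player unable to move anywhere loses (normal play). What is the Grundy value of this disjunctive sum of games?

Heap A, S = {1, 9}:
G(0) = 0
G(1) = mex{0} = 1
G(2) = mex{1} = 0
G(3) = mex{0} = 1
G(4) = mex{1} = 0
G(5) = mex{0} = 1
G(6) = mex{1} = 0
G(7) = mex{0} = 1
G(8) = mex{1} = 0
G(9) = mex{0,0} = 1
G(10) = mex{1,1} = 0
G(11) = mex{0,0} = 1
G(12) = mex{1,1} = 0
G(13) = mex{0,0} = 1
G(14) = mex{1,1} = 0
G(15) = mex{0,0} = 1
G(16) = mex{1,1} = 0
G(17) = mex{0,0} = 1
G(18) = mex{1,1} = 0
G(19) = mex{0,0} = 1
G_A(19) = 1.
Heap B, S = {1, 7, 9}:
n : 0 1 2 3 4 5 6 7 8 9
G : 0 1 0 1 0 1 0 1 0 1
G_B(9) = 1.
Heap C, S = {7, 9}:
n :  0  1  2  3  4  5  6  7  8  9 10 11 12 13 14 15 16
G :  0  0  0  0  0  0  0  1  1  1  1  1  1  1  2  2  0
G_C(16) = 0.
Combined Grundy value = 1 ⊕ 1 ⊕ 0 = 0.

0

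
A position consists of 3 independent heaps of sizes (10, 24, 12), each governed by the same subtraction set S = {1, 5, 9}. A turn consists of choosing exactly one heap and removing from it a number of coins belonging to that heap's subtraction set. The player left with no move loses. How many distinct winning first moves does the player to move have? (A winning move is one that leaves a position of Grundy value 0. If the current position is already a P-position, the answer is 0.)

0

All heaps use S = {1, 5, 9}:
G(0) = 0
G(1) = mex{0} = 1
G(2) = mex{1} = 0
G(3) = mex{0} = 1
G(4) = mex{1} = 0
G(5) = mex{0,0} = 1
G(6) = mex{1,1} = 0
G(7) = mex{0,0} = 1
G(8) = mex{1,1} = 0
G(9) = mex{0,0,0} = 1
G(10) = mex{1,1,1} = 0
G(11) = mex{0,0,0} = 1
G(12) = mex{1,1,1} = 0
G(13) = mex{0,0,0} = 1
G(14) = mex{1,1,1} = 0
G(15) = mex{0,0,0} = 1
G(16) = mex{1,1,1} = 0
G(17) = mex{0,0,0} = 1
G(18) = mex{1,1,1} = 0
G(19) = mex{0,0,0} = 1
G(20) = mex{1,1,1} = 0
G(21) = mex{0,0,0} = 1
G(22) = mex{1,1,1} = 0
G(23) = mex{0,0,0} = 1
G(24) = mex{1,1,1} = 0
Heap A: G(10) = 0.
Heap B: G(24) = 0.
Heap C: G(12) = 0.
Combined Grundy value = 0 ⊕ 0 ⊕ 0 = 0.
A winning move leaves total XOR = 0, i.e. changes one component's Grundy value g to g ⊕ X where X is the current total.
Heap A: target g' = 0⊕0 = 0, but every legal move changes the Grundy value (mex property), so 0 moves.
Heap B: target g' = 0⊕0 = 0, but every legal move changes the Grundy value (mex property), so 0 moves.
Heap C: target g' = 0⊕0 = 0, but every legal move changes the Grundy value (mex property), so 0 moves.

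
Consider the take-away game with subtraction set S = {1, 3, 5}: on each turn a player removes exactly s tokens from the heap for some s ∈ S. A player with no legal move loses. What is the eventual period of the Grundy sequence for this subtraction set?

n :  0  1  2  3  4  5  6  7  8  9 10 11 12 13 14
G :  0  1  0  1  0  1  0  1  0  1  0  1  0  1  0
G(n+2) = G(n) holds for n = 0,…,4 (a full window of length max(S) = 5), so the sequence is purely periodic with period 2.

2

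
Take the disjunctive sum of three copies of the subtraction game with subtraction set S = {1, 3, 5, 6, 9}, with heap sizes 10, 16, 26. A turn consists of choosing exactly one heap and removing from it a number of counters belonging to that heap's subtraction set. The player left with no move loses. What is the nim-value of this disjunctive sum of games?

All heaps use S = {1, 3, 5, 6, 9}:
n :  0  1  2  3  4  5  6  7  8  9 10 11 12 13 14 15 16 17 18 19 20 21 22 23 24 25 26
G :  0  1  0  1  0  1  2  3  2  3  2  3  0  1  0  1  0  1  2  3  2  3  2  3  0  1  0
Heap A: G(10) = 2.
Heap B: G(16) = 0.
Heap C: G(26) = 0.
Combined Grundy value = 2 ⊕ 0 ⊕ 0 = 2.

2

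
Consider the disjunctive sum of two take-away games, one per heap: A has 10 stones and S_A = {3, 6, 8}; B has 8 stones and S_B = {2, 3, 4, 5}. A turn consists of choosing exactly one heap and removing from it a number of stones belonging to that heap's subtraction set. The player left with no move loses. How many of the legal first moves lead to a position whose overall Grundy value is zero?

Heap A, S = {3, 6, 8}:
G(0) = 0
G(1) = mex{} = 0
G(2) = mex{} = 0
G(3) = mex{0} = 1
G(4) = mex{0} = 1
G(5) = mex{0} = 1
G(6) = mex{1,0} = 2
G(7) = mex{1,0} = 2
G(8) = mex{1,0,0} = 2
G(9) = mex{2,1,0} = 3
G(10) = mex{2,1,0} = 3
G_A(10) = 3.
Heap B, S = {2, 3, 4, 5}:
n : 0 1 2 3 4 5 6 7 8
G : 0 0 1 1 2 2 3 0 0
G_B(8) = 0.
Combined Grundy value = 3 ⊕ 0 = 3.
A winning move leaves total XOR = 0, i.e. changes one component's Grundy value g to g ⊕ X where X is the current total.
Heap A: need g' = 3⊕3 = 0. Options: 10−3→G=2, 10−6→G=1, 10−8→G=0. Hits: 1.
Heap B: need g' = 0⊕3 = 3. Options: 8−2→G=3, 8−3→G=2, 8−4→G=2, 8−5→G=1. Hits: 1.

2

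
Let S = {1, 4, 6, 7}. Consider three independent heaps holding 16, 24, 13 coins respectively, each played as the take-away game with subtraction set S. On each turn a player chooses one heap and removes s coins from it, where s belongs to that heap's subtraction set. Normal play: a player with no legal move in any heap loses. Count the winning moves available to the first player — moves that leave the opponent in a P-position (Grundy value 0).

All heaps use S = {1, 4, 6, 7}:
G(0) = 0
G(1) = mex{0} = 1
G(2) = mex{1} = 0
G(3) = mex{0} = 1
G(4) = mex{1,0} = 2
G(5) = mex{2,1} = 0
G(6) = mex{0,0,0} = 1
G(7) = mex{1,1,1,0} = 2
G(8) = mex{2,2,0,1} = 3
G(9) = mex{3,0,1,0} = 2
G(10) = mex{2,1,2,1} = 0
G(11) = mex{0,2,0,2} = 1
G(12) = mex{1,3,1,0} = 2
G(13) = mex{2,2,2,1} = 0
G(14) = mex{0,0,3,2} = 1
G(15) = mex{1,1,2,3} = 0
G(16) = mex{0,2,0,2} = 1
G(17) = mex{1,0,1,0} = 2
G(18) = mex{2,1,2,1} = 0
G(19) = mex{0,0,0,2} = 1
G(20) = mex{1,1,1,0} = 2
G(21) = mex{2,2,0,1} = 3
G(22) = mex{3,0,1,0} = 2
G(23) = mex{2,1,2,1} = 0
G(24) = mex{0,2,0,2} = 1
Heap A: G(16) = 1.
Heap B: G(24) = 1.
Heap C: G(13) = 0.
Combined Grundy value = 1 ⊕ 1 ⊕ 0 = 0.
A winning move leaves total XOR = 0, i.e. changes one component's Grundy value g to g ⊕ X where X is the current total.
Heap A: target g' = 1⊕0 = 1, but every legal move changes the Grundy value (mex property), so 0 moves.
Heap B: target g' = 1⊕0 = 1, but every legal move changes the Grundy value (mex property), so 0 moves.
Heap C: target g' = 0⊕0 = 0, but every legal move changes the Grundy value (mex property), so 0 moves.

0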